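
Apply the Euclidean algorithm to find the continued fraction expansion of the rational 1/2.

Run the Euclidean algorithm on 1 and 2; the successive quotients are the partial quotients a_0, a_1, ... (each step inverts the fractional part left over by the previous one):
  1 = 0*2 + 1, so a_0 = 0.
  2 = 2*1 + 0, so a_1 = 2.
The remainder reaches 0 after 2 divisions, so the expansion has 2 partial quotients, read off in order.

[0; 2]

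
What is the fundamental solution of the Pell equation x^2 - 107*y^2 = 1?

(x, y) = (962, 93)

First expand sqrt(107) as a continued fraction. With x_i = (sqrt(107) + m_i)/d_i and (m_0, d_0) = (0, 1): a_0 = floor(sqrt(107)) = 10, since 10^2 = 100 <= 107 < 121 = 11^2.
Iterate m_{i+1} = d_i*a_i - m_i, d_{i+1} = (107 - m_{i+1}^2)/d_i, a_{i+1} = floor((a_0 + m_{i+1})/d_{i+1}):
  m_1 = 1*10 - 0 = 10, d_1 = (107 - 10^2)/1 = 7/1 = 7, a_1 = floor((10 + 10)/7) = 2.
  m_2 = 7*2 - 10 = 4, d_2 = (107 - 4^2)/7 = 91/7 = 13, a_2 = floor((10 + 4)/13) = 1.
  m_3 = 13*1 - 4 = 9, d_3 = (107 - 9^2)/13 = 26/13 = 2, a_3 = floor((10 + 9)/2) = 9.
  m_4 = 2*9 - 9 = 9, d_4 = (107 - 9^2)/2 = 26/2 = 13, a_4 = floor((10 + 9)/13) = 1.
  m_5 = 13*1 - 9 = 4, d_5 = (107 - 4^2)/13 = 91/13 = 7, a_5 = floor((10 + 4)/7) = 2.
  m_6 = 7*2 - 4 = 10, d_6 = (107 - 10^2)/7 = 7/7 = 1, a_6 = floor((10 + 10)/1) = 20.
  m_7 = 1*20 - 10 = 10, d_7 = (107 - 10^2)/1 = 7/1 = 7: (m_7, d_7) = (m_1, d_1) = (10, 7), so from here the quotients repeat a_1, ..., a_6; the period length is 6.
So sqrt(107) = [10; (2, 1, 9, 1, 2, 20)] with period length k = 6.
k is even, so the fundamental solution of x^2 - 107y^2 = 1 is (p_{k-1}, q_{k-1}) = (p_5, q_5); compute convergents through index 5.
Convergents (p_i = a_i*p_{i-1} + p_{i-2}, q_i = a_i*q_{i-1} + q_{i-2} with p_{-2}=0, p_{-1}=1, q_{-2}=1, q_{-1}=0):
  i=0: a_0=10, p_0 = 10*1 + 0 = 10, q_0 = 10*0 + 1 = 1.
  i=1: a_1=2, p_1 = 2*10 + 1 = 21, q_1 = 2*1 + 0 = 2.
  i=2: a_2=1, p_2 = 1*21 + 10 = 31, q_2 = 1*2 + 1 = 3.
  i=3: a_3=9, p_3 = 9*31 + 21 = 300, q_3 = 9*3 + 2 = 29.
  i=4: a_4=1, p_4 = 1*300 + 31 = 331, q_4 = 1*29 + 3 = 32.
  i=5: a_5=2, p_5 = 2*331 + 300 = 962, q_5 = 2*32 + 29 = 93.
Check: 962^2 - 107*93^2 = 925444 - 925443 = 1, so (x, y) = (962, 93) solves the equation, and by the theorem it is the least positive solution.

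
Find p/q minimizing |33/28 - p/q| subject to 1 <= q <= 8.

Expand x = 33/28 as a continued fraction with the Euclidean algorithm:
  33 = 1*28 + 5, so a_0 = 1.
  28 = 5*5 + 3, so a_1 = 5.
  5 = 1*3 + 2, so a_2 = 1.
  3 = 1*2 + 1, so a_3 = 1.
  2 = 2*1 + 0, so a_4 = 2.
so x = [1; 5, 1, 1, 2].
Convergents (p_i = a_i*p_{i-1} + p_{i-2}, q_i = a_i*q_{i-1} + q_{i-2} with p_{-2}=0, p_{-1}=1, q_{-2}=1, q_{-1}=0), until the denominator exceeds 8:
  i=0: a_0=1, p_0 = 1*1 + 0 = 1, q_0 = 1*0 + 1 = 1.
  i=1: a_1=5, p_1 = 5*1 + 1 = 6, q_1 = 5*1 + 0 = 5.
  i=2: a_2=1, p_2 = 1*6 + 1 = 7, q_2 = 1*5 + 1 = 6.
  i=3: a_3=1, p_3 = 1*7 + 6 = 13, q_3 = 1*6 + 5 = 11.
q_3 = 11 > 8, so the last convergent with denominator <= 8 is p_2/q_2 = 7/6.
The closest fraction with denominator <= 8 is either p_2/q_2 or the intermediate fraction (k*p_2 + p_1)/(k*q_2 + q_1) with the largest k >= 1 whose denominator stays <= 8; these approach x as k grows, and every other convergent or intermediate fraction in range is farther away.
Largest k: floor((8 - q_1)/q_2) = floor((8 - 5)/6) = 0.
Since k = 0, no intermediate fraction beyond p_2/q_2 has denominator <= 8, so the convergent 7/6 is the closest (its error is |33*6 - 7*28|/(28*6) = 2/168).

7/6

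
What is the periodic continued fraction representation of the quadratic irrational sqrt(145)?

Write x_i = (sqrt(145) + m_i)/d_i with (m_0, d_0) = (0, 1). a_0 = floor(sqrt(145)) = 12, since 12^2 = 144 <= 145 < 169 = 13^2.
Iterate m_{i+1} = d_i*a_i - m_i, d_{i+1} = (145 - m_{i+1}^2)/d_i, a_{i+1} = floor((a_0 + m_{i+1})/d_{i+1}):
  m_1 = 1*12 - 0 = 12, d_1 = (145 - 12^2)/1 = 1/1 = 1, a_1 = floor((12 + 12)/1) = 24.
  m_2 = 1*24 - 12 = 12, d_2 = (145 - 12^2)/1 = 1/1 = 1: (m_2, d_2) = (m_1, d_1) = (12, 1), so from here the quotient a_1 repeats; the period length is 1.
Hence the expansion of sqrt(145) is a_0 = 12 followed by the repeating block 24 (period 1).

[12; (24)]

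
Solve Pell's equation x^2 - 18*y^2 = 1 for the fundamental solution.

(x, y) = (17, 4)

First expand sqrt(18) as a continued fraction. With x_i = (sqrt(18) + m_i)/d_i and (m_0, d_0) = (0, 1): a_0 = floor(sqrt(18)) = 4, since 4^2 = 16 <= 18 < 25 = 5^2.
Iterate m_{i+1} = d_i*a_i - m_i, d_{i+1} = (18 - m_{i+1}^2)/d_i, a_{i+1} = floor((a_0 + m_{i+1})/d_{i+1}):
  m_1 = 1*4 - 0 = 4, d_1 = (18 - 4^2)/1 = 2/1 = 2, a_1 = floor((4 + 4)/2) = 4.
  m_2 = 2*4 - 4 = 4, d_2 = (18 - 4^2)/2 = 2/2 = 1, a_2 = floor((4 + 4)/1) = 8.
  m_3 = 1*8 - 4 = 4, d_3 = (18 - 4^2)/1 = 2/1 = 2: (m_3, d_3) = (m_1, d_1) = (4, 2), so from here the quotients repeat a_1, a_2; the period length is 2.
So sqrt(18) = [4; (4, 8)] with period length k = 2.
k is even, so the fundamental solution of x^2 - 18y^2 = 1 is (p_{k-1}, q_{k-1}) = (p_1, q_1); compute convergents through index 1.
Convergents (p_i = a_i*p_{i-1} + p_{i-2}, q_i = a_i*q_{i-1} + q_{i-2} with p_{-2}=0, p_{-1}=1, q_{-2}=1, q_{-1}=0):
  i=0: a_0=4, p_0 = 4*1 + 0 = 4, q_0 = 4*0 + 1 = 1.
  i=1: a_1=4, p_1 = 4*4 + 1 = 17, q_1 = 4*1 + 0 = 4.
Check: 17^2 - 18*4^2 = 289 - 288 = 1, so (x, y) = (17, 4) solves the equation, and by the theorem it is the least positive solution.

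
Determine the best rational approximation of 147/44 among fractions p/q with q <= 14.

Expand x = 147/44 as a continued fraction with the Euclidean algorithm:
  147 = 3*44 + 15, so a_0 = 3.
  44 = 2*15 + 14, so a_1 = 2.
  15 = 1*14 + 1, so a_2 = 1.
  14 = 14*1 + 0, so a_3 = 14.
so x = [3; 2, 1, 14].
Convergents (p_i = a_i*p_{i-1} + p_{i-2}, q_i = a_i*q_{i-1} + q_{i-2} with p_{-2}=0, p_{-1}=1, q_{-2}=1, q_{-1}=0), until the denominator exceeds 14:
  i=0: a_0=3, p_0 = 3*1 + 0 = 3, q_0 = 3*0 + 1 = 1.
  i=1: a_1=2, p_1 = 2*3 + 1 = 7, q_1 = 2*1 + 0 = 2.
  i=2: a_2=1, p_2 = 1*7 + 3 = 10, q_2 = 1*2 + 1 = 3.
  i=3: a_3=14, p_3 = 14*10 + 7 = 147, q_3 = 14*3 + 2 = 44.
q_3 = 44 > 14, so the last convergent with denominator <= 14 is p_2/q_2 = 10/3.
The closest fraction with denominator <= 14 is either p_2/q_2 or the intermediate fraction (k*p_2 + p_1)/(k*q_2 + q_1) with the largest k >= 1 whose denominator stays <= 14; these approach x as k grows, and every other convergent or intermediate fraction in range is farther away.
Largest k: floor((14 - q_1)/q_2) = floor((14 - 2)/3) = 4.
That gives (4*10 + 7)/(4*3 + 2) = 47/14.
Compare the errors: |x - 10/3| = |147*3 - 10*44|/(44*3) = 1/132, and |x - 47/14| = |147*14 - 47*44|/(44*14) = 10/616.
Cross-multiplying, 1*616 = 616 < 1320 = 10*132, so 1/132 is smaller: the convergent 10/3 is closer to x than 47/14.

10/3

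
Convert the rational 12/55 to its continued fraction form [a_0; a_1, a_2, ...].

Run the Euclidean algorithm on 12 and 55; the successive quotients are the partial quotients a_0, a_1, ... (each step inverts the fractional part left over by the previous one):
  12 = 0*55 + 12, so a_0 = 0.
  55 = 4*12 + 7, so a_1 = 4.
  12 = 1*7 + 5, so a_2 = 1.
  7 = 1*5 + 2, so a_3 = 1.
  5 = 2*2 + 1, so a_4 = 2.
  2 = 2*1 + 0, so a_5 = 2.
The remainder reaches 0 after 6 divisions, so the expansion has 6 partial quotients, read off in order.

[0; 4, 1, 1, 2, 2]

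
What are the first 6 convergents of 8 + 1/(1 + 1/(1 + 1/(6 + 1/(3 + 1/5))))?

Using the convergent recurrence p_i = a_i*p_{i-1} + p_{i-2}, q_i = a_i*q_{i-1} + q_{i-2} with p_{-2}=0, p_{-1}=1, q_{-2}=1, q_{-1}=0:
  i=0: a_0=8, p_0 = 8*1 + 0 = 8, q_0 = 8*0 + 1 = 1.
  i=1: a_1=1, p_1 = 1*8 + 1 = 9, q_1 = 1*1 + 0 = 1.
  i=2: a_2=1, p_2 = 1*9 + 8 = 17, q_2 = 1*1 + 1 = 2.
  i=3: a_3=6, p_3 = 6*17 + 9 = 111, q_3 = 6*2 + 1 = 13.
  i=4: a_4=3, p_4 = 3*111 + 17 = 350, q_4 = 3*13 + 2 = 41.
  i=5: a_5=5, p_5 = 5*350 + 111 = 1861, q_5 = 5*41 + 13 = 218.

8/1, 9/1, 17/2, 111/13, 350/41, 1861/218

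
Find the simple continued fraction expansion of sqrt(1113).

Write x_i = (sqrt(1113) + m_i)/d_i with (m_0, d_0) = (0, 1). a_0 = floor(sqrt(1113)) = 33, since 33^2 = 1089 <= 1113 < 1156 = 34^2.
Iterate m_{i+1} = d_i*a_i - m_i, d_{i+1} = (1113 - m_{i+1}^2)/d_i, a_{i+1} = floor((a_0 + m_{i+1})/d_{i+1}):
  m_1 = 1*33 - 0 = 33, d_1 = (1113 - 33^2)/1 = 24/1 = 24, a_1 = floor((33 + 33)/24) = 2.
  m_2 = 24*2 - 33 = 15, d_2 = (1113 - 15^2)/24 = 888/24 = 37, a_2 = floor((33 + 15)/37) = 1.
  m_3 = 37*1 - 15 = 22, d_3 = (1113 - 22^2)/37 = 629/37 = 17, a_3 = floor((33 + 22)/17) = 3.
  m_4 = 17*3 - 22 = 29, d_4 = (1113 - 29^2)/17 = 272/17 = 16, a_4 = floor((33 + 29)/16) = 3.
  m_5 = 16*3 - 29 = 19, d_5 = (1113 - 19^2)/16 = 752/16 = 47, a_5 = floor((33 + 19)/47) = 1.
  m_6 = 47*1 - 19 = 28, d_6 = (1113 - 28^2)/47 = 329/47 = 7, a_6 = floor((33 + 28)/7) = 8.
  m_7 = 7*8 - 28 = 28, d_7 = (1113 - 28^2)/7 = 329/7 = 47, a_7 = floor((33 + 28)/47) = 1.
  m_8 = 47*1 - 28 = 19, d_8 = (1113 - 19^2)/47 = 752/47 = 16, a_8 = floor((33 + 19)/16) = 3.
  m_9 = 16*3 - 19 = 29, d_9 = (1113 - 29^2)/16 = 272/16 = 17, a_9 = floor((33 + 29)/17) = 3.
  m_10 = 17*3 - 29 = 22, d_10 = (1113 - 22^2)/17 = 629/17 = 37, a_10 = floor((33 + 22)/37) = 1.
  m_11 = 37*1 - 22 = 15, d_11 = (1113 - 15^2)/37 = 888/37 = 24, a_11 = floor((33 + 15)/24) = 2.
  m_12 = 24*2 - 15 = 33, d_12 = (1113 - 33^2)/24 = 24/24 = 1, a_12 = floor((33 + 33)/1) = 66.
  m_13 = 1*66 - 33 = 33, d_13 = (1113 - 33^2)/1 = 24/1 = 24: (m_13, d_13) = (m_1, d_1) = (33, 24), so from here the quotients repeat a_1, ..., a_12; the period length is 12.
Hence the expansion of sqrt(1113) is a_0 = 33 followed by the repeating block 2, 1, 3, 3, 1, 8, 1, 3, 3, 1, 2, 66 (period 12).

[33; (2, 1, 3, 3, 1, 8, 1, 3, 3, 1, 2, 66)]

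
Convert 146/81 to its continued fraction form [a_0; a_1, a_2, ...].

Run the Euclidean algorithm on 146 and 81; the successive quotients are the partial quotients a_0, a_1, ... (each step inverts the fractional part left over by the previous one):
  146 = 1*81 + 65, so a_0 = 1.
  81 = 1*65 + 16, so a_1 = 1.
  65 = 4*16 + 1, so a_2 = 4.
  16 = 16*1 + 0, so a_3 = 16.
The remainder reaches 0 after 4 divisions, so the expansion has 4 partial quotients, read off in order.

[1; 1, 4, 16]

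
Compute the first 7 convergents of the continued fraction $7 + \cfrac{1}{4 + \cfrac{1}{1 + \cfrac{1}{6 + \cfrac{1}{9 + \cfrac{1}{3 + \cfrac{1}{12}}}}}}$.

7/1, 29/4, 36/5, 245/34, 2241/311, 6968/967, 85857/11915

Using the convergent recurrence p_i = a_i*p_{i-1} + p_{i-2}, q_i = a_i*q_{i-1} + q_{i-2} with p_{-2}=0, p_{-1}=1, q_{-2}=1, q_{-1}=0:
  i=0: a_0=7, p_0 = 7*1 + 0 = 7, q_0 = 7*0 + 1 = 1.
  i=1: a_1=4, p_1 = 4*7 + 1 = 29, q_1 = 4*1 + 0 = 4.
  i=2: a_2=1, p_2 = 1*29 + 7 = 36, q_2 = 1*4 + 1 = 5.
  i=3: a_3=6, p_3 = 6*36 + 29 = 245, q_3 = 6*5 + 4 = 34.
  i=4: a_4=9, p_4 = 9*245 + 36 = 2241, q_4 = 9*34 + 5 = 311.
  i=5: a_5=3, p_5 = 3*2241 + 245 = 6968, q_5 = 3*311 + 34 = 967.
  i=6: a_6=12, p_6 = 12*6968 + 2241 = 85857, q_6 = 12*967 + 311 = 11915.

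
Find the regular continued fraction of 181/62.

[2; 1, 11, 2, 2]

Run the Euclidean algorithm on 181 and 62; the successive quotients are the partial quotients a_0, a_1, ... (each step inverts the fractional part left over by the previous one):
  181 = 2*62 + 57, so a_0 = 2.
  62 = 1*57 + 5, so a_1 = 1.
  57 = 11*5 + 2, so a_2 = 11.
  5 = 2*2 + 1, so a_3 = 2.
  2 = 2*1 + 0, so a_4 = 2.
The remainder reaches 0 after 5 divisions, so the expansion has 5 partial quotients, read off in order.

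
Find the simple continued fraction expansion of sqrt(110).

[10; (2, 20)]

Write x_i = (sqrt(110) + m_i)/d_i with (m_0, d_0) = (0, 1). a_0 = floor(sqrt(110)) = 10, since 10^2 = 100 <= 110 < 121 = 11^2.
Iterate m_{i+1} = d_i*a_i - m_i, d_{i+1} = (110 - m_{i+1}^2)/d_i, a_{i+1} = floor((a_0 + m_{i+1})/d_{i+1}):
  m_1 = 1*10 - 0 = 10, d_1 = (110 - 10^2)/1 = 10/1 = 10, a_1 = floor((10 + 10)/10) = 2.
  m_2 = 10*2 - 10 = 10, d_2 = (110 - 10^2)/10 = 10/10 = 1, a_2 = floor((10 + 10)/1) = 20.
  m_3 = 1*20 - 10 = 10, d_3 = (110 - 10^2)/1 = 10/1 = 10: (m_3, d_3) = (m_1, d_1) = (10, 10), so from here the quotients repeat a_1, a_2; the period length is 2.
Hence the expansion of sqrt(110) is a_0 = 10 followed by the repeating block 2, 20 (period 2).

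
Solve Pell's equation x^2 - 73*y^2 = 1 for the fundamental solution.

First expand sqrt(73) as a continued fraction. With x_i = (sqrt(73) + m_i)/d_i and (m_0, d_0) = (0, 1): a_0 = floor(sqrt(73)) = 8, since 8^2 = 64 <= 73 < 81 = 9^2.
Iterate m_{i+1} = d_i*a_i - m_i, d_{i+1} = (73 - m_{i+1}^2)/d_i, a_{i+1} = floor((a_0 + m_{i+1})/d_{i+1}):
  m_1 = 1*8 - 0 = 8, d_1 = (73 - 8^2)/1 = 9/1 = 9, a_1 = floor((8 + 8)/9) = 1.
  m_2 = 9*1 - 8 = 1, d_2 = (73 - 1^2)/9 = 72/9 = 8, a_2 = floor((8 + 1)/8) = 1.
  m_3 = 8*1 - 1 = 7, d_3 = (73 - 7^2)/8 = 24/8 = 3, a_3 = floor((8 + 7)/3) = 5.
  m_4 = 3*5 - 7 = 8, d_4 = (73 - 8^2)/3 = 9/3 = 3, a_4 = floor((8 + 8)/3) = 5.
  m_5 = 3*5 - 8 = 7, d_5 = (73 - 7^2)/3 = 24/3 = 8, a_5 = floor((8 + 7)/8) = 1.
  m_6 = 8*1 - 7 = 1, d_6 = (73 - 1^2)/8 = 72/8 = 9, a_6 = floor((8 + 1)/9) = 1.
  m_7 = 9*1 - 1 = 8, d_7 = (73 - 8^2)/9 = 9/9 = 1, a_7 = floor((8 + 8)/1) = 16.
  m_8 = 1*16 - 8 = 8, d_8 = (73 - 8^2)/1 = 9/1 = 9: (m_8, d_8) = (m_1, d_1) = (8, 9), so from here the quotients repeat a_1, ..., a_7; the period length is 7.
So sqrt(73) = [8; (1, 1, 5, 5, 1, 1, 16)] with period length k = 7.
k is odd, so (p_{k-1}, q_{k-1}) only solves x^2 - 73y^2 = -1 and the fundamental solution of x^2 - 73y^2 = 1 is (p_{2k-1}, q_{2k-1}) = (p_13, q_13); compute convergents through index 13, running through the period twice.
Convergents (p_i = a_i*p_{i-1} + p_{i-2}, q_i = a_i*q_{i-1} + q_{i-2} with p_{-2}=0, p_{-1}=1, q_{-2}=1, q_{-1}=0):
  i=0: a_0=8, p_0 = 8*1 + 0 = 8, q_0 = 8*0 + 1 = 1.
  i=1: a_1=1, p_1 = 1*8 + 1 = 9, q_1 = 1*1 + 0 = 1.
  i=2: a_2=1, p_2 = 1*9 + 8 = 17, q_2 = 1*1 + 1 = 2.
  i=3: a_3=5, p_3 = 5*17 + 9 = 94, q_3 = 5*2 + 1 = 11.
  i=4: a_4=5, p_4 = 5*94 + 17 = 487, q_4 = 5*11 + 2 = 57.
  i=5: a_5=1, p_5 = 1*487 + 94 = 581, q_5 = 1*57 + 11 = 68.
  i=6: a_6=1, p_6 = 1*581 + 487 = 1068, q_6 = 1*68 + 57 = 125.
  i=7: a_7=16, p_7 = 16*1068 + 581 = 17669, q_7 = 16*125 + 68 = 2068.
  i=8: a_8=1, p_8 = 1*17669 + 1068 = 18737, q_8 = 1*2068 + 125 = 2193.
  i=9: a_9=1, p_9 = 1*18737 + 17669 = 36406, q_9 = 1*2193 + 2068 = 4261.
  i=10: a_10=5, p_10 = 5*36406 + 18737 = 200767, q_10 = 5*4261 + 2193 = 23498.
  i=11: a_11=5, p_11 = 5*200767 + 36406 = 1040241, q_11 = 5*23498 + 4261 = 121751.
  i=12: a_12=1, p_12 = 1*1040241 + 200767 = 1241008, q_12 = 1*121751 + 23498 = 145249.
  i=13: a_13=1, p_13 = 1*1241008 + 1040241 = 2281249, q_13 = 1*145249 + 121751 = 267000.
Indeed p_6^2 - 73*q_6^2 = 1140624 - 1140625 = -1, not +1.
Check: 2281249^2 - 73*267000^2 = 5204097000001 - 5204097000000 = 1, so (x, y) = (2281249, 267000) solves the equation, and by the theorem it is the least positive solution.

(x, y) = (2281249, 267000)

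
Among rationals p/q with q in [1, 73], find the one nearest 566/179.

Expand x = 566/179 as a continued fraction with the Euclidean algorithm:
  566 = 3*179 + 29, so a_0 = 3.
  179 = 6*29 + 5, so a_1 = 6.
  29 = 5*5 + 4, so a_2 = 5.
  5 = 1*4 + 1, so a_3 = 1.
  4 = 4*1 + 0, so a_4 = 4.
so x = [3; 6, 5, 1, 4].
Convergents (p_i = a_i*p_{i-1} + p_{i-2}, q_i = a_i*q_{i-1} + q_{i-2} with p_{-2}=0, p_{-1}=1, q_{-2}=1, q_{-1}=0), until the denominator exceeds 73:
  i=0: a_0=3, p_0 = 3*1 + 0 = 3, q_0 = 3*0 + 1 = 1.
  i=1: a_1=6, p_1 = 6*3 + 1 = 19, q_1 = 6*1 + 0 = 6.
  i=2: a_2=5, p_2 = 5*19 + 3 = 98, q_2 = 5*6 + 1 = 31.
  i=3: a_3=1, p_3 = 1*98 + 19 = 117, q_3 = 1*31 + 6 = 37.
  i=4: a_4=4, p_4 = 4*117 + 98 = 566, q_4 = 4*37 + 31 = 179.
q_4 = 179 > 73, so the last convergent with denominator <= 73 is p_3/q_3 = 117/37.
The closest fraction with denominator <= 73 is either p_3/q_3 or the intermediate fraction (k*p_3 + p_2)/(k*q_3 + q_2) with the largest k >= 1 whose denominator stays <= 73; these approach x as k grows, and every other convergent or intermediate fraction in range is farther away.
Largest k: floor((73 - q_2)/q_3) = floor((73 - 31)/37) = 1.
That gives (1*117 + 98)/(1*37 + 31) = 215/68.
Compare the errors: |x - 117/37| = |566*37 - 117*179|/(179*37) = 1/6623, and |x - 215/68| = |566*68 - 215*179|/(179*68) = 3/12172.
Cross-multiplying, 1*12172 = 12172 < 19869 = 3*6623, so 1/6623 is smaller: the convergent 117/37 is closer to x than 215/68.

117/37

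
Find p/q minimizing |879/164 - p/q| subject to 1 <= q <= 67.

Expand x = 879/164 as a continued fraction with the Euclidean algorithm:
  879 = 5*164 + 59, so a_0 = 5.
  164 = 2*59 + 46, so a_1 = 2.
  59 = 1*46 + 13, so a_2 = 1.
  46 = 3*13 + 7, so a_3 = 3.
  13 = 1*7 + 6, so a_4 = 1.
  7 = 1*6 + 1, so a_5 = 1.
  6 = 6*1 + 0, so a_6 = 6.
so x = [5; 2, 1, 3, 1, 1, 6].
Convergents (p_i = a_i*p_{i-1} + p_{i-2}, q_i = a_i*q_{i-1} + q_{i-2} with p_{-2}=0, p_{-1}=1, q_{-2}=1, q_{-1}=0), until the denominator exceeds 67:
  i=0: a_0=5, p_0 = 5*1 + 0 = 5, q_0 = 5*0 + 1 = 1.
  i=1: a_1=2, p_1 = 2*5 + 1 = 11, q_1 = 2*1 + 0 = 2.
  i=2: a_2=1, p_2 = 1*11 + 5 = 16, q_2 = 1*2 + 1 = 3.
  i=3: a_3=3, p_3 = 3*16 + 11 = 59, q_3 = 3*3 + 2 = 11.
  i=4: a_4=1, p_4 = 1*59 + 16 = 75, q_4 = 1*11 + 3 = 14.
  i=5: a_5=1, p_5 = 1*75 + 59 = 134, q_5 = 1*14 + 11 = 25.
  i=6: a_6=6, p_6 = 6*134 + 75 = 879, q_6 = 6*25 + 14 = 164.
q_6 = 164 > 67, so the last convergent with denominator <= 67 is p_5/q_5 = 134/25.
The closest fraction with denominator <= 67 is either p_5/q_5 or the intermediate fraction (k*p_5 + p_4)/(k*q_5 + q_4) with the largest k >= 1 whose denominator stays <= 67; these approach x as k grows, and every other convergent or intermediate fraction in range is farther away.
Largest k: floor((67 - q_4)/q_5) = floor((67 - 14)/25) = 2.
That gives (2*134 + 75)/(2*25 + 14) = 343/64.
Compare the errors: |x - 134/25| = |879*25 - 134*164|/(164*25) = 1/4100, and |x - 343/64| = |879*64 - 343*164|/(164*64) = 4/10496.
Cross-multiplying, 1*10496 = 10496 < 16400 = 4*4100, so 1/4100 is smaller: the convergent 134/25 is closer to x than 343/64.

134/25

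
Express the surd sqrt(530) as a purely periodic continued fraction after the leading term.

[23; (46)]

Write x_i = (sqrt(530) + m_i)/d_i with (m_0, d_0) = (0, 1). a_0 = floor(sqrt(530)) = 23, since 23^2 = 529 <= 530 < 576 = 24^2.
Iterate m_{i+1} = d_i*a_i - m_i, d_{i+1} = (530 - m_{i+1}^2)/d_i, a_{i+1} = floor((a_0 + m_{i+1})/d_{i+1}):
  m_1 = 1*23 - 0 = 23, d_1 = (530 - 23^2)/1 = 1/1 = 1, a_1 = floor((23 + 23)/1) = 46.
  m_2 = 1*46 - 23 = 23, d_2 = (530 - 23^2)/1 = 1/1 = 1: (m_2, d_2) = (m_1, d_1) = (23, 1), so from here the quotient a_1 repeats; the period length is 1.
Hence the expansion of sqrt(530) is a_0 = 23 followed by the repeating block 46 (period 1).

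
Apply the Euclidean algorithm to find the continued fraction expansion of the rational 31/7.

[4; 2, 3]

Run the Euclidean algorithm on 31 and 7; the successive quotients are the partial quotients a_0, a_1, ... (each step inverts the fractional part left over by the previous one):
  31 = 4*7 + 3, so a_0 = 4.
  7 = 2*3 + 1, so a_1 = 2.
  3 = 3*1 + 0, so a_2 = 3.
The remainder reaches 0 after 3 divisions, so the expansion has 3 partial quotients, read off in order.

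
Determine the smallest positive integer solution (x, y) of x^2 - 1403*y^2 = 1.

First expand sqrt(1403) as a continued fraction. With x_i = (sqrt(1403) + m_i)/d_i and (m_0, d_0) = (0, 1): a_0 = floor(sqrt(1403)) = 37, since 37^2 = 1369 <= 1403 < 1444 = 38^2.
Iterate m_{i+1} = d_i*a_i - m_i, d_{i+1} = (1403 - m_{i+1}^2)/d_i, a_{i+1} = floor((a_0 + m_{i+1})/d_{i+1}):
  m_1 = 1*37 - 0 = 37, d_1 = (1403 - 37^2)/1 = 34/1 = 34, a_1 = floor((37 + 37)/34) = 2.
  m_2 = 34*2 - 37 = 31, d_2 = (1403 - 31^2)/34 = 442/34 = 13, a_2 = floor((37 + 31)/13) = 5.
  m_3 = 13*5 - 31 = 34, d_3 = (1403 - 34^2)/13 = 247/13 = 19, a_3 = floor((37 + 34)/19) = 3.
  m_4 = 19*3 - 34 = 23, d_4 = (1403 - 23^2)/19 = 874/19 = 46, a_4 = floor((37 + 23)/46) = 1.
  m_5 = 46*1 - 23 = 23, d_5 = (1403 - 23^2)/46 = 874/46 = 19, a_5 = floor((37 + 23)/19) = 3.
  m_6 = 19*3 - 23 = 34, d_6 = (1403 - 34^2)/19 = 247/19 = 13, a_6 = floor((37 + 34)/13) = 5.
  m_7 = 13*5 - 34 = 31, d_7 = (1403 - 31^2)/13 = 442/13 = 34, a_7 = floor((37 + 31)/34) = 2.
  m_8 = 34*2 - 31 = 37, d_8 = (1403 - 37^2)/34 = 34/34 = 1, a_8 = floor((37 + 37)/1) = 74.
  m_9 = 1*74 - 37 = 37, d_9 = (1403 - 37^2)/1 = 34/1 = 34: (m_9, d_9) = (m_1, d_1) = (37, 34), so from here the quotients repeat a_1, ..., a_8; the period length is 8.
So sqrt(1403) = [37; (2, 5, 3, 1, 3, 5, 2, 74)] with period length k = 8.
k is even, so the fundamental solution of x^2 - 1403y^2 = 1 is (p_{k-1}, q_{k-1}) = (p_7, q_7); compute convergents through index 7.
Convergents (p_i = a_i*p_{i-1} + p_{i-2}, q_i = a_i*q_{i-1} + q_{i-2} with p_{-2}=0, p_{-1}=1, q_{-2}=1, q_{-1}=0):
  i=0: a_0=37, p_0 = 37*1 + 0 = 37, q_0 = 37*0 + 1 = 1.
  i=1: a_1=2, p_1 = 2*37 + 1 = 75, q_1 = 2*1 + 0 = 2.
  i=2: a_2=5, p_2 = 5*75 + 37 = 412, q_2 = 5*2 + 1 = 11.
  i=3: a_3=3, p_3 = 3*412 + 75 = 1311, q_3 = 3*11 + 2 = 35.
  i=4: a_4=1, p_4 = 1*1311 + 412 = 1723, q_4 = 1*35 + 11 = 46.
  i=5: a_5=3, p_5 = 3*1723 + 1311 = 6480, q_5 = 3*46 + 35 = 173.
  i=6: a_6=5, p_6 = 5*6480 + 1723 = 34123, q_6 = 5*173 + 46 = 911.
  i=7: a_7=2, p_7 = 2*34123 + 6480 = 74726, q_7 = 2*911 + 173 = 1995.
Check: 74726^2 - 1403*1995^2 = 5583975076 - 5583975075 = 1, so (x, y) = (74726, 1995) solves the equation, and by the theorem it is the least positive solution.

(x, y) = (74726, 1995)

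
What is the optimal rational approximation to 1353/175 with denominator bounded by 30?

201/26

Expand x = 1353/175 as a continued fraction with the Euclidean algorithm:
  1353 = 7*175 + 128, so a_0 = 7.
  175 = 1*128 + 47, so a_1 = 1.
  128 = 2*47 + 34, so a_2 = 2.
  47 = 1*34 + 13, so a_3 = 1.
  34 = 2*13 + 8, so a_4 = 2.
  13 = 1*8 + 5, so a_5 = 1.
  8 = 1*5 + 3, so a_6 = 1.
  5 = 1*3 + 2, so a_7 = 1.
  3 = 1*2 + 1, so a_8 = 1.
  2 = 2*1 + 0, so a_9 = 2.
so x = [7; 1, 2, 1, 2, 1, 1, 1, 1, 2].
Convergents (p_i = a_i*p_{i-1} + p_{i-2}, q_i = a_i*q_{i-1} + q_{i-2} with p_{-2}=0, p_{-1}=1, q_{-2}=1, q_{-1}=0), until the denominator exceeds 30:
  i=0: a_0=7, p_0 = 7*1 + 0 = 7, q_0 = 7*0 + 1 = 1.
  i=1: a_1=1, p_1 = 1*7 + 1 = 8, q_1 = 1*1 + 0 = 1.
  i=2: a_2=2, p_2 = 2*8 + 7 = 23, q_2 = 2*1 + 1 = 3.
  i=3: a_3=1, p_3 = 1*23 + 8 = 31, q_3 = 1*3 + 1 = 4.
  i=4: a_4=2, p_4 = 2*31 + 23 = 85, q_4 = 2*4 + 3 = 11.
  i=5: a_5=1, p_5 = 1*85 + 31 = 116, q_5 = 1*11 + 4 = 15.
  i=6: a_6=1, p_6 = 1*116 + 85 = 201, q_6 = 1*15 + 11 = 26.
  i=7: a_7=1, p_7 = 1*201 + 116 = 317, q_7 = 1*26 + 15 = 41.
q_7 = 41 > 30, so the last convergent with denominator <= 30 is p_6/q_6 = 201/26.
The closest fraction with denominator <= 30 is either p_6/q_6 or the intermediate fraction (k*p_6 + p_5)/(k*q_6 + q_5) with the largest k >= 1 whose denominator stays <= 30; these approach x as k grows, and every other convergent or intermediate fraction in range is farther away.
Largest k: floor((30 - q_5)/q_6) = floor((30 - 15)/26) = 0.
Since k = 0, no intermediate fraction beyond p_6/q_6 has denominator <= 30, so the convergent 201/26 is the closest (its error is |1353*26 - 201*175|/(175*26) = 3/4550).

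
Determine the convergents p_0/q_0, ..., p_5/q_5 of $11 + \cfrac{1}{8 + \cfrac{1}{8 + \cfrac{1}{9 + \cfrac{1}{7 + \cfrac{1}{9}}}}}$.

11/1, 89/8, 723/65, 6596/593, 46895/4216, 428651/38537

Using the convergent recurrence p_i = a_i*p_{i-1} + p_{i-2}, q_i = a_i*q_{i-1} + q_{i-2} with p_{-2}=0, p_{-1}=1, q_{-2}=1, q_{-1}=0:
  i=0: a_0=11, p_0 = 11*1 + 0 = 11, q_0 = 11*0 + 1 = 1.
  i=1: a_1=8, p_1 = 8*11 + 1 = 89, q_1 = 8*1 + 0 = 8.
  i=2: a_2=8, p_2 = 8*89 + 11 = 723, q_2 = 8*8 + 1 = 65.
  i=3: a_3=9, p_3 = 9*723 + 89 = 6596, q_3 = 9*65 + 8 = 593.
  i=4: a_4=7, p_4 = 7*6596 + 723 = 46895, q_4 = 7*593 + 65 = 4216.
  i=5: a_5=9, p_5 = 9*46895 + 6596 = 428651, q_5 = 9*4216 + 593 = 38537.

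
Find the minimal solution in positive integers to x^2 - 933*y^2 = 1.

First expand sqrt(933) as a continued fraction. With x_i = (sqrt(933) + m_i)/d_i and (m_0, d_0) = (0, 1): a_0 = floor(sqrt(933)) = 30, since 30^2 = 900 <= 933 < 961 = 31^2.
Iterate m_{i+1} = d_i*a_i - m_i, d_{i+1} = (933 - m_{i+1}^2)/d_i, a_{i+1} = floor((a_0 + m_{i+1})/d_{i+1}):
  m_1 = 1*30 - 0 = 30, d_1 = (933 - 30^2)/1 = 33/1 = 33, a_1 = floor((30 + 30)/33) = 1.
  m_2 = 33*1 - 30 = 3, d_2 = (933 - 3^2)/33 = 924/33 = 28, a_2 = floor((30 + 3)/28) = 1.
  m_3 = 28*1 - 3 = 25, d_3 = (933 - 25^2)/28 = 308/28 = 11, a_3 = floor((30 + 25)/11) = 5.
  m_4 = 11*5 - 25 = 30, d_4 = (933 - 30^2)/11 = 33/11 = 3, a_4 = floor((30 + 30)/3) = 20.
  m_5 = 3*20 - 30 = 30, d_5 = (933 - 30^2)/3 = 33/3 = 11, a_5 = floor((30 + 30)/11) = 5.
  m_6 = 11*5 - 30 = 25, d_6 = (933 - 25^2)/11 = 308/11 = 28, a_6 = floor((30 + 25)/28) = 1.
  m_7 = 28*1 - 25 = 3, d_7 = (933 - 3^2)/28 = 924/28 = 33, a_7 = floor((30 + 3)/33) = 1.
  m_8 = 33*1 - 3 = 30, d_8 = (933 - 30^2)/33 = 33/33 = 1, a_8 = floor((30 + 30)/1) = 60.
  m_9 = 1*60 - 30 = 30, d_9 = (933 - 30^2)/1 = 33/1 = 33: (m_9, d_9) = (m_1, d_1) = (30, 33), so from here the quotients repeat a_1, ..., a_8; the period length is 8.
So sqrt(933) = [30; (1, 1, 5, 20, 5, 1, 1, 60)] with period length k = 8.
k is even, so the fundamental solution of x^2 - 933y^2 = 1 is (p_{k-1}, q_{k-1}) = (p_7, q_7); compute convergents through index 7.
Convergents (p_i = a_i*p_{i-1} + p_{i-2}, q_i = a_i*q_{i-1} + q_{i-2} with p_{-2}=0, p_{-1}=1, q_{-2}=1, q_{-1}=0):
  i=0: a_0=30, p_0 = 30*1 + 0 = 30, q_0 = 30*0 + 1 = 1.
  i=1: a_1=1, p_1 = 1*30 + 1 = 31, q_1 = 1*1 + 0 = 1.
  i=2: a_2=1, p_2 = 1*31 + 30 = 61, q_2 = 1*1 + 1 = 2.
  i=3: a_3=5, p_3 = 5*61 + 31 = 336, q_3 = 5*2 + 1 = 11.
  i=4: a_4=20, p_4 = 20*336 + 61 = 6781, q_4 = 20*11 + 2 = 222.
  i=5: a_5=5, p_5 = 5*6781 + 336 = 34241, q_5 = 5*222 + 11 = 1121.
  i=6: a_6=1, p_6 = 1*34241 + 6781 = 41022, q_6 = 1*1121 + 222 = 1343.
  i=7: a_7=1, p_7 = 1*41022 + 34241 = 75263, q_7 = 1*1343 + 1121 = 2464.
Check: 75263^2 - 933*2464^2 = 5664519169 - 5664519168 = 1, so (x, y) = (75263, 2464) solves the equation, and by the theorem it is the least positive solution.

(x, y) = (75263, 2464)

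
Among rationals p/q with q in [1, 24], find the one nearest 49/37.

Expand x = 49/37 as a continued fraction with the Euclidean algorithm:
  49 = 1*37 + 12, so a_0 = 1.
  37 = 3*12 + 1, so a_1 = 3.
  12 = 12*1 + 0, so a_2 = 12.
so x = [1; 3, 12].
Convergents (p_i = a_i*p_{i-1} + p_{i-2}, q_i = a_i*q_{i-1} + q_{i-2} with p_{-2}=0, p_{-1}=1, q_{-2}=1, q_{-1}=0), until the denominator exceeds 24:
  i=0: a_0=1, p_0 = 1*1 + 0 = 1, q_0 = 1*0 + 1 = 1.
  i=1: a_1=3, p_1 = 3*1 + 1 = 4, q_1 = 3*1 + 0 = 3.
  i=2: a_2=12, p_2 = 12*4 + 1 = 49, q_2 = 12*3 + 1 = 37.
q_2 = 37 > 24, so the last convergent with denominator <= 24 is p_1/q_1 = 4/3.
The closest fraction with denominator <= 24 is either p_1/q_1 or the intermediate fraction (k*p_1 + p_0)/(k*q_1 + q_0) with the largest k >= 1 whose denominator stays <= 24; these approach x as k grows, and every other convergent or intermediate fraction in range is farther away.
Largest k: floor((24 - q_0)/q_1) = floor((24 - 1)/3) = 7.
That gives (7*4 + 1)/(7*3 + 1) = 29/22.
Compare the errors: |x - 4/3| = |49*3 - 4*37|/(37*3) = 1/111, and |x - 29/22| = |49*22 - 29*37|/(37*22) = 5/814.
Cross-multiplying, 5*111 = 555 < 814 = 1*814, so 5/814 is smaller: the intermediate fraction 29/22 is closer to x than 4/3.

29/22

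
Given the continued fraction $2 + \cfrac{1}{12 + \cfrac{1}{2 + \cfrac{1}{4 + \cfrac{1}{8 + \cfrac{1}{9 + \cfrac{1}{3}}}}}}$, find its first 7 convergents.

Using the convergent recurrence p_i = a_i*p_{i-1} + p_{i-2}, q_i = a_i*q_{i-1} + q_{i-2} with p_{-2}=0, p_{-1}=1, q_{-2}=1, q_{-1}=0:
  i=0: a_0=2, p_0 = 2*1 + 0 = 2, q_0 = 2*0 + 1 = 1.
  i=1: a_1=12, p_1 = 12*2 + 1 = 25, q_1 = 12*1 + 0 = 12.
  i=2: a_2=2, p_2 = 2*25 + 2 = 52, q_2 = 2*12 + 1 = 25.
  i=3: a_3=4, p_3 = 4*52 + 25 = 233, q_3 = 4*25 + 12 = 112.
  i=4: a_4=8, p_4 = 8*233 + 52 = 1916, q_4 = 8*112 + 25 = 921.
  i=5: a_5=9, p_5 = 9*1916 + 233 = 17477, q_5 = 9*921 + 112 = 8401.
  i=6: a_6=3, p_6 = 3*17477 + 1916 = 54347, q_6 = 3*8401 + 921 = 26124.

2/1, 25/12, 52/25, 233/112, 1916/921, 17477/8401, 54347/26124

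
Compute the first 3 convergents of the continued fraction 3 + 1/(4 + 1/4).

3/1, 13/4, 55/17

Using the convergent recurrence p_i = a_i*p_{i-1} + p_{i-2}, q_i = a_i*q_{i-1} + q_{i-2} with p_{-2}=0, p_{-1}=1, q_{-2}=1, q_{-1}=0:
  i=0: a_0=3, p_0 = 3*1 + 0 = 3, q_0 = 3*0 + 1 = 1.
  i=1: a_1=4, p_1 = 4*3 + 1 = 13, q_1 = 4*1 + 0 = 4.
  i=2: a_2=4, p_2 = 4*13 + 3 = 55, q_2 = 4*4 + 1 = 17.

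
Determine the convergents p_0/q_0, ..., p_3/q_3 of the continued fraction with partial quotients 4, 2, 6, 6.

Using the convergent recurrence p_i = a_i*p_{i-1} + p_{i-2}, q_i = a_i*q_{i-1} + q_{i-2} with p_{-2}=0, p_{-1}=1, q_{-2}=1, q_{-1}=0:
  i=0: a_0=4, p_0 = 4*1 + 0 = 4, q_0 = 4*0 + 1 = 1.
  i=1: a_1=2, p_1 = 2*4 + 1 = 9, q_1 = 2*1 + 0 = 2.
  i=2: a_2=6, p_2 = 6*9 + 4 = 58, q_2 = 6*2 + 1 = 13.
  i=3: a_3=6, p_3 = 6*58 + 9 = 357, q_3 = 6*13 + 2 = 80.

4/1, 9/2, 58/13, 357/80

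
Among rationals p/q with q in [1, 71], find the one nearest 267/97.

190/69

Expand x = 267/97 as a continued fraction with the Euclidean algorithm:
  267 = 2*97 + 73, so a_0 = 2.
  97 = 1*73 + 24, so a_1 = 1.
  73 = 3*24 + 1, so a_2 = 3.
  24 = 24*1 + 0, so a_3 = 24.
so x = [2; 1, 3, 24].
Convergents (p_i = a_i*p_{i-1} + p_{i-2}, q_i = a_i*q_{i-1} + q_{i-2} with p_{-2}=0, p_{-1}=1, q_{-2}=1, q_{-1}=0), until the denominator exceeds 71:
  i=0: a_0=2, p_0 = 2*1 + 0 = 2, q_0 = 2*0 + 1 = 1.
  i=1: a_1=1, p_1 = 1*2 + 1 = 3, q_1 = 1*1 + 0 = 1.
  i=2: a_2=3, p_2 = 3*3 + 2 = 11, q_2 = 3*1 + 1 = 4.
  i=3: a_3=24, p_3 = 24*11 + 3 = 267, q_3 = 24*4 + 1 = 97.
q_3 = 97 > 71, so the last convergent with denominator <= 71 is p_2/q_2 = 11/4.
The closest fraction with denominator <= 71 is either p_2/q_2 or the intermediate fraction (k*p_2 + p_1)/(k*q_2 + q_1) with the largest k >= 1 whose denominator stays <= 71; these approach x as k grows, and every other convergent or intermediate fraction in range is farther away.
Largest k: floor((71 - q_1)/q_2) = floor((71 - 1)/4) = 17.
That gives (17*11 + 3)/(17*4 + 1) = 190/69.
Compare the errors: |x - 11/4| = |267*4 - 11*97|/(97*4) = 1/388, and |x - 190/69| = |267*69 - 190*97|/(97*69) = 7/6693.
Cross-multiplying, 7*388 = 2716 < 6693 = 1*6693, so 7/6693 is smaller: the intermediate fraction 190/69 is closer to x than 11/4.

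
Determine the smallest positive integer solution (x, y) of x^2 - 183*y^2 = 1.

First expand sqrt(183) as a continued fraction. With x_i = (sqrt(183) + m_i)/d_i and (m_0, d_0) = (0, 1): a_0 = floor(sqrt(183)) = 13, since 13^2 = 169 <= 183 < 196 = 14^2.
Iterate m_{i+1} = d_i*a_i - m_i, d_{i+1} = (183 - m_{i+1}^2)/d_i, a_{i+1} = floor((a_0 + m_{i+1})/d_{i+1}):
  m_1 = 1*13 - 0 = 13, d_1 = (183 - 13^2)/1 = 14/1 = 14, a_1 = floor((13 + 13)/14) = 1.
  m_2 = 14*1 - 13 = 1, d_2 = (183 - 1^2)/14 = 182/14 = 13, a_2 = floor((13 + 1)/13) = 1.
  m_3 = 13*1 - 1 = 12, d_3 = (183 - 12^2)/13 = 39/13 = 3, a_3 = floor((13 + 12)/3) = 8.
  m_4 = 3*8 - 12 = 12, d_4 = (183 - 12^2)/3 = 39/3 = 13, a_4 = floor((13 + 12)/13) = 1.
  m_5 = 13*1 - 12 = 1, d_5 = (183 - 1^2)/13 = 182/13 = 14, a_5 = floor((13 + 1)/14) = 1.
  m_6 = 14*1 - 1 = 13, d_6 = (183 - 13^2)/14 = 14/14 = 1, a_6 = floor((13 + 13)/1) = 26.
  m_7 = 1*26 - 13 = 13, d_7 = (183 - 13^2)/1 = 14/1 = 14: (m_7, d_7) = (m_1, d_1) = (13, 14), so from here the quotients repeat a_1, ..., a_6; the period length is 6.
So sqrt(183) = [13; (1, 1, 8, 1, 1, 26)] with period length k = 6.
k is even, so the fundamental solution of x^2 - 183y^2 = 1 is (p_{k-1}, q_{k-1}) = (p_5, q_5); compute convergents through index 5.
Convergents (p_i = a_i*p_{i-1} + p_{i-2}, q_i = a_i*q_{i-1} + q_{i-2} with p_{-2}=0, p_{-1}=1, q_{-2}=1, q_{-1}=0):
  i=0: a_0=13, p_0 = 13*1 + 0 = 13, q_0 = 13*0 + 1 = 1.
  i=1: a_1=1, p_1 = 1*13 + 1 = 14, q_1 = 1*1 + 0 = 1.
  i=2: a_2=1, p_2 = 1*14 + 13 = 27, q_2 = 1*1 + 1 = 2.
  i=3: a_3=8, p_3 = 8*27 + 14 = 230, q_3 = 8*2 + 1 = 17.
  i=4: a_4=1, p_4 = 1*230 + 27 = 257, q_4 = 1*17 + 2 = 19.
  i=5: a_5=1, p_5 = 1*257 + 230 = 487, q_5 = 1*19 + 17 = 36.
Check: 487^2 - 183*36^2 = 237169 - 237168 = 1, so (x, y) = (487, 36) solves the equation, and by the theorem it is the least positive solution.

(x, y) = (487, 36)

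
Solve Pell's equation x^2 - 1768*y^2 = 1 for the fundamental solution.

(x, y) = (883, 21)

First expand sqrt(1768) as a continued fraction. With x_i = (sqrt(1768) + m_i)/d_i and (m_0, d_0) = (0, 1): a_0 = floor(sqrt(1768)) = 42, since 42^2 = 1764 <= 1768 < 1849 = 43^2.
Iterate m_{i+1} = d_i*a_i - m_i, d_{i+1} = (1768 - m_{i+1}^2)/d_i, a_{i+1} = floor((a_0 + m_{i+1})/d_{i+1}):
  m_1 = 1*42 - 0 = 42, d_1 = (1768 - 42^2)/1 = 4/1 = 4, a_1 = floor((42 + 42)/4) = 21.
  m_2 = 4*21 - 42 = 42, d_2 = (1768 - 42^2)/4 = 4/4 = 1, a_2 = floor((42 + 42)/1) = 84.
  m_3 = 1*84 - 42 = 42, d_3 = (1768 - 42^2)/1 = 4/1 = 4: (m_3, d_3) = (m_1, d_1) = (42, 4), so from here the quotients repeat a_1, a_2; the period length is 2.
So sqrt(1768) = [42; (21, 84)] with period length k = 2.
k is even, so the fundamental solution of x^2 - 1768y^2 = 1 is (p_{k-1}, q_{k-1}) = (p_1, q_1); compute convergents through index 1.
Convergents (p_i = a_i*p_{i-1} + p_{i-2}, q_i = a_i*q_{i-1} + q_{i-2} with p_{-2}=0, p_{-1}=1, q_{-2}=1, q_{-1}=0):
  i=0: a_0=42, p_0 = 42*1 + 0 = 42, q_0 = 42*0 + 1 = 1.
  i=1: a_1=21, p_1 = 21*42 + 1 = 883, q_1 = 21*1 + 0 = 21.
Check: 883^2 - 1768*21^2 = 779689 - 779688 = 1, so (x, y) = (883, 21) solves the equation, and by the theorem it is the least positive solution.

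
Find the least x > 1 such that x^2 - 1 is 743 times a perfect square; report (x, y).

(x, y) = (714024, 26195)

First expand sqrt(743) as a continued fraction. With x_i = (sqrt(743) + m_i)/d_i and (m_0, d_0) = (0, 1): a_0 = floor(sqrt(743)) = 27, since 27^2 = 729 <= 743 < 784 = 28^2.
Iterate m_{i+1} = d_i*a_i - m_i, d_{i+1} = (743 - m_{i+1}^2)/d_i, a_{i+1} = floor((a_0 + m_{i+1})/d_{i+1}):
  m_1 = 1*27 - 0 = 27, d_1 = (743 - 27^2)/1 = 14/1 = 14, a_1 = floor((27 + 27)/14) = 3.
  m_2 = 14*3 - 27 = 15, d_2 = (743 - 15^2)/14 = 518/14 = 37, a_2 = floor((27 + 15)/37) = 1.
  m_3 = 37*1 - 15 = 22, d_3 = (743 - 22^2)/37 = 259/37 = 7, a_3 = floor((27 + 22)/7) = 7.
  m_4 = 7*7 - 22 = 27, d_4 = (743 - 27^2)/7 = 14/7 = 2, a_4 = floor((27 + 27)/2) = 27.
  m_5 = 2*27 - 27 = 27, d_5 = (743 - 27^2)/2 = 14/2 = 7, a_5 = floor((27 + 27)/7) = 7.
  m_6 = 7*7 - 27 = 22, d_6 = (743 - 22^2)/7 = 259/7 = 37, a_6 = floor((27 + 22)/37) = 1.
  m_7 = 37*1 - 22 = 15, d_7 = (743 - 15^2)/37 = 518/37 = 14, a_7 = floor((27 + 15)/14) = 3.
  m_8 = 14*3 - 15 = 27, d_8 = (743 - 27^2)/14 = 14/14 = 1, a_8 = floor((27 + 27)/1) = 54.
  m_9 = 1*54 - 27 = 27, d_9 = (743 - 27^2)/1 = 14/1 = 14: (m_9, d_9) = (m_1, d_1) = (27, 14), so from here the quotients repeat a_1, ..., a_8; the period length is 8.
So sqrt(743) = [27; (3, 1, 7, 27, 7, 1, 3, 54)] with period length k = 8.
k is even, so the fundamental solution of x^2 - 743y^2 = 1 is (p_{k-1}, q_{k-1}) = (p_7, q_7); compute convergents through index 7.
Convergents (p_i = a_i*p_{i-1} + p_{i-2}, q_i = a_i*q_{i-1} + q_{i-2} with p_{-2}=0, p_{-1}=1, q_{-2}=1, q_{-1}=0):
  i=0: a_0=27, p_0 = 27*1 + 0 = 27, q_0 = 27*0 + 1 = 1.
  i=1: a_1=3, p_1 = 3*27 + 1 = 82, q_1 = 3*1 + 0 = 3.
  i=2: a_2=1, p_2 = 1*82 + 27 = 109, q_2 = 1*3 + 1 = 4.
  i=3: a_3=7, p_3 = 7*109 + 82 = 845, q_3 = 7*4 + 3 = 31.
  i=4: a_4=27, p_4 = 27*845 + 109 = 22924, q_4 = 27*31 + 4 = 841.
  i=5: a_5=7, p_5 = 7*22924 + 845 = 161313, q_5 = 7*841 + 31 = 5918.
  i=6: a_6=1, p_6 = 1*161313 + 22924 = 184237, q_6 = 1*5918 + 841 = 6759.
  i=7: a_7=3, p_7 = 3*184237 + 161313 = 714024, q_7 = 3*6759 + 5918 = 26195.
Check: 714024^2 - 743*26195^2 = 509830272576 - 509830272575 = 1, so (x, y) = (714024, 26195) solves the equation, and by the theorem it is the least positive solution.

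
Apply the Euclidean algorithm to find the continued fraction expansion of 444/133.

Run the Euclidean algorithm on 444 and 133; the successive quotients are the partial quotients a_0, a_1, ... (each step inverts the fractional part left over by the previous one):
  444 = 3*133 + 45, so a_0 = 3.
  133 = 2*45 + 43, so a_1 = 2.
  45 = 1*43 + 2, so a_2 = 1.
  43 = 21*2 + 1, so a_3 = 21.
  2 = 2*1 + 0, so a_4 = 2.
The remainder reaches 0 after 5 divisions, so the expansion has 5 partial quotients, read off in order.

[3; 2, 1, 21, 2]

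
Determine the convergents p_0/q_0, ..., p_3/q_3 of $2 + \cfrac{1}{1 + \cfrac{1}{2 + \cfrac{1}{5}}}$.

2/1, 3/1, 8/3, 43/16

Using the convergent recurrence p_i = a_i*p_{i-1} + p_{i-2}, q_i = a_i*q_{i-1} + q_{i-2} with p_{-2}=0, p_{-1}=1, q_{-2}=1, q_{-1}=0:
  i=0: a_0=2, p_0 = 2*1 + 0 = 2, q_0 = 2*0 + 1 = 1.
  i=1: a_1=1, p_1 = 1*2 + 1 = 3, q_1 = 1*1 + 0 = 1.
  i=2: a_2=2, p_2 = 2*3 + 2 = 8, q_2 = 2*1 + 1 = 3.
  i=3: a_3=5, p_3 = 5*8 + 3 = 43, q_3 = 5*3 + 1 = 16.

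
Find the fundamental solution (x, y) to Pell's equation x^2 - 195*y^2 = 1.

First expand sqrt(195) as a continued fraction. With x_i = (sqrt(195) + m_i)/d_i and (m_0, d_0) = (0, 1): a_0 = floor(sqrt(195)) = 13, since 13^2 = 169 <= 195 < 196 = 14^2.
Iterate m_{i+1} = d_i*a_i - m_i, d_{i+1} = (195 - m_{i+1}^2)/d_i, a_{i+1} = floor((a_0 + m_{i+1})/d_{i+1}):
  m_1 = 1*13 - 0 = 13, d_1 = (195 - 13^2)/1 = 26/1 = 26, a_1 = floor((13 + 13)/26) = 1.
  m_2 = 26*1 - 13 = 13, d_2 = (195 - 13^2)/26 = 26/26 = 1, a_2 = floor((13 + 13)/1) = 26.
  m_3 = 1*26 - 13 = 13, d_3 = (195 - 13^2)/1 = 26/1 = 26: (m_3, d_3) = (m_1, d_1) = (13, 26), so from here the quotients repeat a_1, a_2; the period length is 2.
So sqrt(195) = [13; (1, 26)] with period length k = 2.
k is even, so the fundamental solution of x^2 - 195y^2 = 1 is (p_{k-1}, q_{k-1}) = (p_1, q_1); compute convergents through index 1.
Convergents (p_i = a_i*p_{i-1} + p_{i-2}, q_i = a_i*q_{i-1} + q_{i-2} with p_{-2}=0, p_{-1}=1, q_{-2}=1, q_{-1}=0):
  i=0: a_0=13, p_0 = 13*1 + 0 = 13, q_0 = 13*0 + 1 = 1.
  i=1: a_1=1, p_1 = 1*13 + 1 = 14, q_1 = 1*1 + 0 = 1.
Check: 14^2 - 195*1^2 = 196 - 195 = 1, so (x, y) = (14, 1) solves the equation, and by the theorem it is the least positive solution.

(x, y) = (14, 1)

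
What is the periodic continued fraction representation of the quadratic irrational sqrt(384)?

[19; (1, 1, 2, 9, 2, 1, 1, 38)]

Write x_i = (sqrt(384) + m_i)/d_i with (m_0, d_0) = (0, 1). a_0 = floor(sqrt(384)) = 19, since 19^2 = 361 <= 384 < 400 = 20^2.
Iterate m_{i+1} = d_i*a_i - m_i, d_{i+1} = (384 - m_{i+1}^2)/d_i, a_{i+1} = floor((a_0 + m_{i+1})/d_{i+1}):
  m_1 = 1*19 - 0 = 19, d_1 = (384 - 19^2)/1 = 23/1 = 23, a_1 = floor((19 + 19)/23) = 1.
  m_2 = 23*1 - 19 = 4, d_2 = (384 - 4^2)/23 = 368/23 = 16, a_2 = floor((19 + 4)/16) = 1.
  m_3 = 16*1 - 4 = 12, d_3 = (384 - 12^2)/16 = 240/16 = 15, a_3 = floor((19 + 12)/15) = 2.
  m_4 = 15*2 - 12 = 18, d_4 = (384 - 18^2)/15 = 60/15 = 4, a_4 = floor((19 + 18)/4) = 9.
  m_5 = 4*9 - 18 = 18, d_5 = (384 - 18^2)/4 = 60/4 = 15, a_5 = floor((19 + 18)/15) = 2.
  m_6 = 15*2 - 18 = 12, d_6 = (384 - 12^2)/15 = 240/15 = 16, a_6 = floor((19 + 12)/16) = 1.
  m_7 = 16*1 - 12 = 4, d_7 = (384 - 4^2)/16 = 368/16 = 23, a_7 = floor((19 + 4)/23) = 1.
  m_8 = 23*1 - 4 = 19, d_8 = (384 - 19^2)/23 = 23/23 = 1, a_8 = floor((19 + 19)/1) = 38.
  m_9 = 1*38 - 19 = 19, d_9 = (384 - 19^2)/1 = 23/1 = 23: (m_9, d_9) = (m_1, d_1) = (19, 23), so from here the quotients repeat a_1, ..., a_8; the period length is 8.
Hence the expansion of sqrt(384) is a_0 = 19 followed by the repeating block 1, 1, 2, 9, 2, 1, 1, 38 (period 8).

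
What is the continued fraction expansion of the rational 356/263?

Run the Euclidean algorithm on 356 and 263; the successive quotients are the partial quotients a_0, a_1, ... (each step inverts the fractional part left over by the previous one):
  356 = 1*263 + 93, so a_0 = 1.
  263 = 2*93 + 77, so a_1 = 2.
  93 = 1*77 + 16, so a_2 = 1.
  77 = 4*16 + 13, so a_3 = 4.
  16 = 1*13 + 3, so a_4 = 1.
  13 = 4*3 + 1, so a_5 = 4.
  3 = 3*1 + 0, so a_6 = 3.
The remainder reaches 0 after 7 divisions, so the expansion has 7 partial quotients, read off in order.

[1; 2, 1, 4, 1, 4, 3]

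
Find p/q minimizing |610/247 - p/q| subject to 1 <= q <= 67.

163/66

Expand x = 610/247 as a continued fraction with the Euclidean algorithm:
  610 = 2*247 + 116, so a_0 = 2.
  247 = 2*116 + 15, so a_1 = 2.
  116 = 7*15 + 11, so a_2 = 7.
  15 = 1*11 + 4, so a_3 = 1.
  11 = 2*4 + 3, so a_4 = 2.
  4 = 1*3 + 1, so a_5 = 1.
  3 = 3*1 + 0, so a_6 = 3.
so x = [2; 2, 7, 1, 2, 1, 3].
Convergents (p_i = a_i*p_{i-1} + p_{i-2}, q_i = a_i*q_{i-1} + q_{i-2} with p_{-2}=0, p_{-1}=1, q_{-2}=1, q_{-1}=0), until the denominator exceeds 67:
  i=0: a_0=2, p_0 = 2*1 + 0 = 2, q_0 = 2*0 + 1 = 1.
  i=1: a_1=2, p_1 = 2*2 + 1 = 5, q_1 = 2*1 + 0 = 2.
  i=2: a_2=7, p_2 = 7*5 + 2 = 37, q_2 = 7*2 + 1 = 15.
  i=3: a_3=1, p_3 = 1*37 + 5 = 42, q_3 = 1*15 + 2 = 17.
  i=4: a_4=2, p_4 = 2*42 + 37 = 121, q_4 = 2*17 + 15 = 49.
  i=5: a_5=1, p_5 = 1*121 + 42 = 163, q_5 = 1*49 + 17 = 66.
  i=6: a_6=3, p_6 = 3*163 + 121 = 610, q_6 = 3*66 + 49 = 247.
q_6 = 247 > 67, so the last convergent with denominator <= 67 is p_5/q_5 = 163/66.
The closest fraction with denominator <= 67 is either p_5/q_5 or the intermediate fraction (k*p_5 + p_4)/(k*q_5 + q_4) with the largest k >= 1 whose denominator stays <= 67; these approach x as k grows, and every other convergent or intermediate fraction in range is farther away.
Largest k: floor((67 - q_4)/q_5) = floor((67 - 49)/66) = 0.
Since k = 0, no intermediate fraction beyond p_5/q_5 has denominator <= 67, so the convergent 163/66 is the closest (its error is |610*66 - 163*247|/(247*66) = 1/16302).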